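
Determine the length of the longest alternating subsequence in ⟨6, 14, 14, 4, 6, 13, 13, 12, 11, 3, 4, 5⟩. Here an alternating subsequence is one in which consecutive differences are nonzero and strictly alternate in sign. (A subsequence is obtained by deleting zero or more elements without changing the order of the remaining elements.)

Track the best alternating length ending on an up-step vs a down-step at each position: up/down = 1/1, 2/1, 2/1, 1/3, 4/3, 4/3, 4/3, 4/5, 4/5, 1/5, 6/5, 6/5.
The maximum over both is 6; one such subsequence is 6, 14, 4, 6, 3, 4.

6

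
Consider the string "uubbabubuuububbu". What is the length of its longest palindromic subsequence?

One longest palindromic subsequence is ubbubuuububbu (positions 1,3,4,7,8,9,10,11,12,13,14,15,16); it reads the same forward and backward, and the interval DP gives dp[1][16] = 13.

13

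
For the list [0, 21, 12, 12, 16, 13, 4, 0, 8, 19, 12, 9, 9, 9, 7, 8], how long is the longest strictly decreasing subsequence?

One longest decreasing subsequence is 21, 16, 13, 12, 9, 7 (positions 2,5,6,11,12,15), of length 6; no longer one exists.

6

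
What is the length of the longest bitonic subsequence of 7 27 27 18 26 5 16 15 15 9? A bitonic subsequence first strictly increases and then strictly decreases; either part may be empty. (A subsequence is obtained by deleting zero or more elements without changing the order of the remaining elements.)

6

One longest bitonic subsequence is 7, 27, 26, 16, 15, 9 (positions 1,2,5,7,9,10): it rises to 27 then falls. Length 6 is optimal.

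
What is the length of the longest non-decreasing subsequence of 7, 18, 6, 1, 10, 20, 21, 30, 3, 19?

5

Let dp[i] be the longest non-decreasing subsequence ending at position i. Then dp = [1, 2, 1, 1, 2, 3, 4, 5, 2, 3].
The maximum is 5; one witness is 7, 18, 20, 21, 30 at positions 1,2,6,7,8.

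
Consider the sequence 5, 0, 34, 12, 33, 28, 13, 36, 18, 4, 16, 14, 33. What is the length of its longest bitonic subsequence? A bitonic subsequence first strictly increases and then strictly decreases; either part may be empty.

One longest bitonic subsequence is 5, 34, 33, 28, 18, 16, 14 (positions 1,3,5,6,9,11,12): it rises to 34 then falls. Length 7 is optimal.

7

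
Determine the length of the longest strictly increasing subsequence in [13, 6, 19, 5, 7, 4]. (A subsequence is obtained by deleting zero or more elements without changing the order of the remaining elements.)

Let dp[i] be the longest increasing subsequence ending at position i. Then dp = [1, 1, 2, 1, 2, 1].
The maximum is 2; one witness is 13, 19 at positions 1,3.

2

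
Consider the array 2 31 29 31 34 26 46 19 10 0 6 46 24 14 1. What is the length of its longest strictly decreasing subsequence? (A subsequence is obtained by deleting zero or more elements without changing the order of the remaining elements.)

7

Let dp[i] be the longest decreasing subsequence ending at position i. Then dp = [1, 1, 2, 1, 1, 3, 1, 4, 5, 6, 6, 1, 4, 5, 7].
The maximum is 7; one witness is 31, 29, 26, 19, 10, 6, 1 at positions 2,3,6,8,9,11,15.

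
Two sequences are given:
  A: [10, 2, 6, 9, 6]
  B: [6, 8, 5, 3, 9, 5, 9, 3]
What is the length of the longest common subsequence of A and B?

2

Backtracking the LCS table gives one alignment: 6 (A3,B1) → 9 (A4,B7).
So the longest common subsequence has length 2.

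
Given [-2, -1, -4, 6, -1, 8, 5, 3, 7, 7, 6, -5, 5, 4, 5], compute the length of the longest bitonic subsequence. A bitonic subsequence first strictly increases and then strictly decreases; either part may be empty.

One longest bitonic subsequence is -2, -1, 6, 8, 7, 6, 5, 4 (positions 1,2,4,6,10,11,13,14): it rises to 8 then falls. Length 8 is optimal.

8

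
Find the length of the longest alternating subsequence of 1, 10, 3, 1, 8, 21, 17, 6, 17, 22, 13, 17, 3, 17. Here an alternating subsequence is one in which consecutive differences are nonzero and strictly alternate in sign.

10

Track the best alternating length ending on an up-step vs a down-step at each position: up/down = 1/1, 2/1, 2/3, 1/3, 4/3, 4/1, 4/5, 4/5, 6/5, 6/1, 6/7, 8/7, 4/9, 10/7.
The maximum over both is 10; one such subsequence is 1, 10, 3, 8, 6, 17, 13, 17, 3, 17.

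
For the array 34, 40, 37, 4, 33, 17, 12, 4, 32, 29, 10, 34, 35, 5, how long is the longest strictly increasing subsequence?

Let dp[i] be the longest increasing subsequence ending at position i. Then dp = [1, 2, 2, 1, 2, 2, 2, 1, 3, 3, 2, 4, 5, 2].
The maximum is 5; one witness is 4, 17, 32, 34, 35 at positions 4,6,9,12,13.

5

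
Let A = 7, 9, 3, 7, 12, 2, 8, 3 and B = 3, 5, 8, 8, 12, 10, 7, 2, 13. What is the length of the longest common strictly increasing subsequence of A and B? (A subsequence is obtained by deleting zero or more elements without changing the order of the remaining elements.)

A longest common strictly increasing subsequence is 3, 8 (length 2); it appears in order in both A and B, and no longer such subsequence exists.

2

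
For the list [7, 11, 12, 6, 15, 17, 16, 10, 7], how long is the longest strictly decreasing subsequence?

4

Let dp[i] be the longest decreasing subsequence ending at position i. Then dp = [1, 1, 1, 2, 1, 1, 2, 3, 4].
The maximum is 4; one witness is 17, 16, 10, 7 at positions 6,7,8,9.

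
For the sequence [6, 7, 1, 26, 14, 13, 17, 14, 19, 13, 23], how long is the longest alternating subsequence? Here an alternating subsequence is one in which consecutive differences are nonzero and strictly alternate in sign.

Track the best alternating length ending on an up-step vs a down-step at each position: up/down = 1/1, 2/1, 1/3, 4/1, 4/5, 4/5, 6/5, 6/7, 8/5, 4/9, 10/5.
The maximum over both is 10; one such subsequence is 6, 7, 1, 26, 14, 17, 14, 19, 13, 23.

10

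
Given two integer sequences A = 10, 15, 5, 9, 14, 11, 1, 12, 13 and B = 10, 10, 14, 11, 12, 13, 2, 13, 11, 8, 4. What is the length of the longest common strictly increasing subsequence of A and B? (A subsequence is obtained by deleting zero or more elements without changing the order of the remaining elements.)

4

For each value that appears in both, track the longest common increasing run ending there.
The best achievable length is 4; one witness is 10, 11, 12, 13 (A-positions 1,6,8,9, B-positions 1,4,5,6).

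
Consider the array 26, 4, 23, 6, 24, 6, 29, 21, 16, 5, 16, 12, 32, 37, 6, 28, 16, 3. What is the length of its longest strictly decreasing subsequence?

7

Scanning left to right, the best length ending at each element is: 26→1, 4→2, 23→2, 6→3, 24→2, 6→3, 29→1, 21→3, 16→4, 5→5, 16→4, 12→5, 32→1, 37→1, 6→6, 28→2, 16→4, 3→7.
So the longest decreasing subsequence has length 7, e.g. 26, 23, 21, 16, 12, 6, 3.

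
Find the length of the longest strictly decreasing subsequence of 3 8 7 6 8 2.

4

Let dp[i] be the longest decreasing subsequence ending at position i. Then dp = [1, 1, 2, 3, 1, 4].
The maximum is 4; one witness is 8, 7, 6, 2 at positions 2,3,4,6.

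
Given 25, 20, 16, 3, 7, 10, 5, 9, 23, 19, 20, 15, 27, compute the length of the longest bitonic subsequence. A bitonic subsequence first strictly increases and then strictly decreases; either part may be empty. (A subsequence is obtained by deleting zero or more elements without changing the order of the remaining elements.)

6

One longest bitonic subsequence is 3, 7, 10, 23, 20, 15 (positions 4,5,6,9,11,12): it rises to 23 then falls. Length 6 is optimal.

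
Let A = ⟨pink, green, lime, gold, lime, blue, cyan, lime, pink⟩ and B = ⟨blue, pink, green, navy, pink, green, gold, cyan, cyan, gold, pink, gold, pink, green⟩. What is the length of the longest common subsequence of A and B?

Backtracking the LCS table gives one alignment: pink (A1,B5) → green (A2,B6) → gold (A4,B7) → cyan (A7,B9) → pink (A9,B13).
So the longest common subsequence has length 5.

5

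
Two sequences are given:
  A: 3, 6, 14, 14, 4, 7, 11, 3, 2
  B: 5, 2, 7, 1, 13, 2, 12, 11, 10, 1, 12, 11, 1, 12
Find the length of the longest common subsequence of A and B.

2

A longest common subsequence is 7, 11 (length 2); the LCS DP confirms no longer common subsequence exists.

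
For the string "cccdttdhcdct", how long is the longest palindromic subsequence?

8

Using dp[i][j] = 2 + dp[i+1][j−1] if the ends match, else max(dp[i+1][j], dp[i][j−1]):
dp[1][12] = 8. A witness is ccdttdcc at positions 2,3,4,5,6,7,9,11.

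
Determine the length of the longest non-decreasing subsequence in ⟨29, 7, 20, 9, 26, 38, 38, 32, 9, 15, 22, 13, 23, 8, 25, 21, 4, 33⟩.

Let dp[i] be the longest non-decreasing subsequence ending at position i. Then dp = [1, 1, 2, 2, 3, 4, 5, 4, 3, 4, 5, 4, 6, 2, 7, 5, 1, 8].
The maximum is 8; one witness is 7, 9, 9, 15, 22, 23, 25, 33 at positions 2,4,9,10,11,13,15,18.

8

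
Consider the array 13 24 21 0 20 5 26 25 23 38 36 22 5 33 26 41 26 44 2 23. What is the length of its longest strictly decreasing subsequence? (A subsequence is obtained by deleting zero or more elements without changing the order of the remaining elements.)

6

Scanning left to right, the best length ending at each element is: 13→1, 24→1, 21→2, 0→3, 20→3, 5→4, 26→1, 25→2, 23→3, 38→1, 36→2, 22→4, 5→5, 33→3, 26→4, 41→1, 26→4, 44→1, 2→6, 23→5.
So the longest decreasing subsequence has length 6, e.g. 26, 25, 23, 22, 5, 2.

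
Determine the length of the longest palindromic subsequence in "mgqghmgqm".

7

One longest palindromic subsequence is mqgmgqm (positions 1,3,4,6,7,8,9); it reads the same forward and backward, and the interval DP gives dp[1][9] = 7.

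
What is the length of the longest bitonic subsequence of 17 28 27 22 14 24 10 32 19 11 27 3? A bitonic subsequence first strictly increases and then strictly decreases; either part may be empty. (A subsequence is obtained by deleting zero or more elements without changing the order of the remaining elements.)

7

Let inc[i] be the LIS ending at i and dec[i] the longest strictly decreasing subsequence starting at i. inc = [1, 2, 2, 2, 1, 3, 1, 4, 2, 2, 4, 1], dec = [4, 6, 5, 4, 3, 4, 2, 4, 3, 2, 2, 1].
max_i inc[i]+dec[i]−1 = 7, with one witness 17, 28, 27, 24, 19, 11, 3.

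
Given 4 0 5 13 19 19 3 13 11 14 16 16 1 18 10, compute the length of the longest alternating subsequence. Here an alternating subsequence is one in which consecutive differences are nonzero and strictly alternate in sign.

10

Track the best alternating length ending on an up-step vs a down-step at each position: up/down = 1/1, 1/2, 3/1, 3/1, 3/1, 3/1, 3/4, 5/4, 5/6, 7/4, 7/4, 7/4, 3/8, 9/4, 9/10.
The maximum over both is 10; one such subsequence is 4, 0, 5, 3, 13, 11, 14, 1, 18, 10.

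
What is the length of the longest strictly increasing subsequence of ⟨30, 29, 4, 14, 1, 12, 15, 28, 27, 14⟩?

Let dp[i] be the longest increasing subsequence ending at position i. Then dp = [1, 1, 1, 2, 1, 2, 3, 4, 4, 3].
The maximum is 4; one witness is 4, 14, 15, 28 at positions 3,4,7,8.

4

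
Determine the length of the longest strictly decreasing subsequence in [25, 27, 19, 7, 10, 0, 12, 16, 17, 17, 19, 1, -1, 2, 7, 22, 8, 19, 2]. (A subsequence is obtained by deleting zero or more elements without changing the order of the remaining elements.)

5

Let dp[i] be the longest decreasing subsequence ending at position i. Then dp = [1, 1, 2, 3, 3, 4, 3, 3, 3, 3, 2, 4, 5, 4, 4, 2, 4, 3, 5].
The maximum is 5; one witness is 25, 19, 7, 0, -1 at positions 1,3,4,6,13.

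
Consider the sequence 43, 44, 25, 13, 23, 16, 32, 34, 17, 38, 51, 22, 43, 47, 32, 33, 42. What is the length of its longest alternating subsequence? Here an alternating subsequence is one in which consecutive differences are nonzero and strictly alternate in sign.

12

A longest alternating subsequence is 43, 44, 13, 23, 16, 32, 17, 38, 22, 43, 32, 33 (positions 1,2,4,5,6,7,9,10,12,13,15,16); its 11 consecutive differences strictly alternate in sign, and length 12 is optimal.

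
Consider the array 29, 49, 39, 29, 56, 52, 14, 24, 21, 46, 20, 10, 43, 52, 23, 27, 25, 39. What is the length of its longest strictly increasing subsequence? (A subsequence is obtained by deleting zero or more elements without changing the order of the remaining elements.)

5

Let dp[i] be the longest increasing subsequence ending at position i. Then dp = [1, 2, 2, 1, 3, 3, 1, 2, 2, 3, 2, 1, 3, 4, 3, 4, 4, 5].
The maximum is 5; one witness is 14, 21, 23, 27, 39 at positions 7,9,15,16,18.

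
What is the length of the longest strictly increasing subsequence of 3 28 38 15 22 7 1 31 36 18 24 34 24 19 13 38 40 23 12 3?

7

Let dp[i] be the longest increasing subsequence ending at position i. Then dp = [1, 2, 3, 2, 3, 2, 1, 4, 5, 3, 4, 5, 4, 4, 3, 6, 7, 5, 3, 2].
The maximum is 7; one witness is 3, 15, 22, 31, 36, 38, 40 at positions 1,4,5,8,9,16,17.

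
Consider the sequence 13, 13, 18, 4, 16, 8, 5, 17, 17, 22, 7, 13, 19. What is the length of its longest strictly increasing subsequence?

5

Scanning left to right, the best length ending at each element is: 13→1, 13→1, 18→2, 4→1, 16→2, 8→2, 5→2, 17→3, 17→3, 22→4, 7→3, 13→4, 19→5.
So the longest increasing subsequence has length 5, e.g. 4, 5, 7, 13, 19.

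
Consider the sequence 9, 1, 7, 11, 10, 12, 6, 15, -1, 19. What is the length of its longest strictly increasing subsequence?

Scanning left to right, the best length ending at each element is: 9→1, 1→1, 7→2, 11→3, 10→3, 12→4, 6→2, 15→5, -1→1, 19→6.
So the longest increasing subsequence has length 6, e.g. 1, 7, 11, 12, 15, 19.

6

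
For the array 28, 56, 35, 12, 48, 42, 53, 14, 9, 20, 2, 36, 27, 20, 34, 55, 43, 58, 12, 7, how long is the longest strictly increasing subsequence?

7

One longest increasing subsequence is 12, 14, 20, 27, 34, 55, 58 (positions 4,8,10,13,15,16,18), of length 7; no longer one exists.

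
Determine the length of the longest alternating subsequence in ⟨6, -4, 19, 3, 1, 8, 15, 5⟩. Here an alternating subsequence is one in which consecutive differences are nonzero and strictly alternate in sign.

Track the best alternating length ending on an up-step vs a down-step at each position: up/down = 1/1, 1/2, 3/1, 3/4, 3/4, 5/4, 5/4, 5/6.
The maximum over both is 6; one such subsequence is 6, -4, 19, 3, 8, 5.

6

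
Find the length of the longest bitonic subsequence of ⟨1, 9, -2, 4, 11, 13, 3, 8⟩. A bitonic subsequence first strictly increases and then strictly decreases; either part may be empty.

5

Let inc[i] be the LIS ending at i and dec[i] the longest strictly decreasing subsequence starting at i. inc = [1, 2, 1, 2, 3, 4, 2, 3], dec = [2, 3, 1, 2, 2, 2, 1, 1].
max_i inc[i]+dec[i]−1 = 5, with one witness 1, 9, 11, 13, 8.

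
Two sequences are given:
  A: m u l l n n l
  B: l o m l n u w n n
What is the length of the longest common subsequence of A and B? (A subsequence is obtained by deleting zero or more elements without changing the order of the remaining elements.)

A longest common subsequence is munn (length 4); the LCS DP confirms no longer common subsequence exists.

4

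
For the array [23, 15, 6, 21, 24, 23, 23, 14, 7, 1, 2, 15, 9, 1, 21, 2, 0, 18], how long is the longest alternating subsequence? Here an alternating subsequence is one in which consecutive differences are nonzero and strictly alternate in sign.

9

Track the best alternating length ending on an up-step vs a down-step at each position: up/down = 1/1, 1/2, 1/2, 3/2, 3/1, 3/4, 3/4, 3/4, 3/4, 1/4, 5/4, 5/4, 5/6, 1/6, 7/4, 7/8, 1/8, 9/8.
The maximum over both is 9; one such subsequence is 23, 15, 21, 14, 15, 9, 21, 2, 18.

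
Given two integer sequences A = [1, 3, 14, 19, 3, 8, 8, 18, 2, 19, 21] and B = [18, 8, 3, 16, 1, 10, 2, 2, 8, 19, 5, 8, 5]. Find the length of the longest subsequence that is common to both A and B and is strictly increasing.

For each value that appears in both, track the longest common increasing run ending there.
The best achievable length is 3; one witness is 1, 2, 19 (A-positions 1,9,10, B-positions 5,7,10).

3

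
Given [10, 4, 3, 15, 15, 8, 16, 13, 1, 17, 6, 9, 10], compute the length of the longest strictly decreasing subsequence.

Let dp[i] be the longest decreasing subsequence ending at position i. Then dp = [1, 2, 3, 1, 1, 2, 1, 2, 4, 1, 3, 3, 3].
The maximum is 4; one witness is 10, 4, 3, 1 at positions 1,2,3,9.

4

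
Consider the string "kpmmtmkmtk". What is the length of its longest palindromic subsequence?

One longest palindromic subsequence is ktmkmtk (positions 1,5,6,7,8,9,10); it reads the same forward and backward, and the interval DP gives dp[1][10] = 7.

7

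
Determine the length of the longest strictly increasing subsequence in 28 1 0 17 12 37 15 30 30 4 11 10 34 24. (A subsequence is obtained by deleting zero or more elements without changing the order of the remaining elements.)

One longest increasing subsequence is 1, 12, 15, 30, 34 (positions 2,5,7,8,13), of length 5; no longer one exists.

5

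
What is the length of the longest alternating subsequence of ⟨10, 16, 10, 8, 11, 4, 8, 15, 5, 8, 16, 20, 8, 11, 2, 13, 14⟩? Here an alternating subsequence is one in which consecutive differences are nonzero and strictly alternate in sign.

A longest alternating subsequence is 10, 16, 10, 11, 4, 8, 5, 16, 8, 11, 2, 13 (positions 1,2,3,5,6,7,9,11,13,14,15,16); its 11 consecutive differences strictly alternate in sign, and length 12 is optimal.

12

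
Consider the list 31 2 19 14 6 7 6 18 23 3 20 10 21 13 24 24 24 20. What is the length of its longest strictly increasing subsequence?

Scanning left to right, the best length ending at each element is: 31→1, 2→1, 19→2, 14→2, 6→2, 7→3, 6→2, 18→4, 23→5, 3→2, 20→5, 10→4, 21→6, 13→5, 24→7, 24→7, 24→7, 20→6.
So the longest increasing subsequence has length 7, e.g. 2, 6, 7, 18, 20, 21, 24.

7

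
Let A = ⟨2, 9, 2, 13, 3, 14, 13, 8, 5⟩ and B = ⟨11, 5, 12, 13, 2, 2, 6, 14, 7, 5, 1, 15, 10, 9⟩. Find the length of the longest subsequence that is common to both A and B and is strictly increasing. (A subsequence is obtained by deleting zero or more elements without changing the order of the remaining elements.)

2

For each value that appears in both, track the longest common increasing run ending there.
The best achievable length is 2; one witness is 13, 14 (A-positions 4,6, B-positions 4,8).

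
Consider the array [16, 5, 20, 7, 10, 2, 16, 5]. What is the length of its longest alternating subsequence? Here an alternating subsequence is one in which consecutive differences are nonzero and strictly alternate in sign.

Track the best alternating length ending on an up-step vs a down-step at each position: up/down = 1/1, 1/2, 3/1, 3/4, 5/4, 1/6, 7/4, 7/8.
The maximum over both is 8; one such subsequence is 16, 5, 20, 7, 10, 2, 16, 5.

8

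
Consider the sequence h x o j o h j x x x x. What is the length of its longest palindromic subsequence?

5

Using dp[i][j] = 2 + dp[i+1][j−1] if the ends match, else max(dp[i+1][j], dp[i][j−1]):
dp[1][11] = 5. A witness is xxxxx at positions 2,8,9,10,11.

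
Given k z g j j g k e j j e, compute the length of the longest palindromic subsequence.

6

One longest palindromic subsequence is kgjjgk (positions 1,3,4,5,6,7); it reads the same forward and backward, and the interval DP gives dp[1][11] = 6.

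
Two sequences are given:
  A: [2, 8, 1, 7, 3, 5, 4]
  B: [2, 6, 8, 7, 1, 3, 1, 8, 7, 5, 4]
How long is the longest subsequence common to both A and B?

6

Backtracking the LCS table gives one alignment: 2 (A1,B1) → 8 (A2,B3) → 1 (A3,B7) → 7 (A4,B9) → 5 (A6,B10) → 4 (A7,B11).
So the longest common subsequence has length 6.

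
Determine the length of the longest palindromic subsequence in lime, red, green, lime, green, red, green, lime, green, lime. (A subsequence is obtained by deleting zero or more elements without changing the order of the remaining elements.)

One longest palindromic subsequence is lime green lime green red green lime green lime (positions 1,3,4,5,6,7,8,9,10); it reads the same forward and backward, and the interval DP gives dp[1][10] = 9.

9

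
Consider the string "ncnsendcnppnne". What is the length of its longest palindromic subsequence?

8

One longest palindromic subsequence is ennppnne (positions 5,6,9,10,11,12,13,14); it reads the same forward and backward, and the interval DP gives dp[1][14] = 8.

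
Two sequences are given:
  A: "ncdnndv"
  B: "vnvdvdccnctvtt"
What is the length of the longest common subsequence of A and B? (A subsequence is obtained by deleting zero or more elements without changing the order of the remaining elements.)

4

Backtracking the LCS table gives one alignment: n (A1,B2) → c (A2,B8) → n (A4,B9) → v (A7,B12).
So the longest common subsequence has length 4.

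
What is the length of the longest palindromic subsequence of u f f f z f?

Using dp[i][j] = 2 + dp[i+1][j−1] if the ends match, else max(dp[i+1][j], dp[i][j−1]):
dp[1][6] = 4. A witness is ffff at positions 2,3,4,6.

4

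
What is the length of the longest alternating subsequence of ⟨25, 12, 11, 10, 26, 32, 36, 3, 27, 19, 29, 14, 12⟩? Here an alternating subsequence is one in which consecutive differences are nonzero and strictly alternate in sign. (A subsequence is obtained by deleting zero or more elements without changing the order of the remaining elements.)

Track the best alternating length ending on an up-step vs a down-step at each position: up/down = 1/1, 1/2, 1/2, 1/2, 3/1, 3/1, 3/1, 1/4, 5/4, 5/6, 7/4, 5/8, 5/8.
The maximum over both is 8; one such subsequence is 25, 12, 26, 3, 27, 19, 29, 14.

8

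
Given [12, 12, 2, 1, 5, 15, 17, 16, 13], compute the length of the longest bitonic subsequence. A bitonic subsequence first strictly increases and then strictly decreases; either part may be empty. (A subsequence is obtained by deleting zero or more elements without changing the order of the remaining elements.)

6

One longest bitonic subsequence is 2, 5, 15, 17, 16, 13 (positions 3,5,6,7,8,9): it rises to 17 then falls. Length 6 is optimal.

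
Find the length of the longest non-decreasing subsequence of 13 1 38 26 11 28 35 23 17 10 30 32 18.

5

Let dp[i] be the longest non-decreasing subsequence ending at position i. Then dp = [1, 1, 2, 2, 2, 3, 4, 3, 3, 2, 4, 5, 4].
The maximum is 5; one witness is 13, 26, 28, 30, 32 at positions 1,4,6,11,12.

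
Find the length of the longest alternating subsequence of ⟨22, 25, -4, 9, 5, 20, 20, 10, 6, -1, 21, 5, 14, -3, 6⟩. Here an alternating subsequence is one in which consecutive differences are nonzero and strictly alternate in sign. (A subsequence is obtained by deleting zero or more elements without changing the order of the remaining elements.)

12

Track the best alternating length ending on an up-step vs a down-step at each position: up/down = 1/1, 2/1, 1/3, 4/3, 4/5, 6/3, 6/3, 6/7, 6/7, 4/7, 8/3, 8/9, 10/9, 4/11, 12/11.
The maximum over both is 12; one such subsequence is 22, 25, -4, 9, 5, 20, 10, 21, 5, 14, -3, 6.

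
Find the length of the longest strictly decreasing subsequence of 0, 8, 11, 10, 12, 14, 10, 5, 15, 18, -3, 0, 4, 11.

4

Let dp[i] be the longest decreasing subsequence ending at position i. Then dp = [1, 1, 1, 2, 1, 1, 2, 3, 1, 1, 4, 4, 4, 2].
The maximum is 4; one witness is 11, 10, 5, -3 at positions 3,4,8,11.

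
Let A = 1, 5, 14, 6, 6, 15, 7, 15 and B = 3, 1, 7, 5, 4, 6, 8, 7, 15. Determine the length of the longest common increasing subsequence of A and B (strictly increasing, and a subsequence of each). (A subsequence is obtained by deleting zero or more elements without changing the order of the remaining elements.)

5

A longest common strictly increasing subsequence is 1, 5, 6, 7, 15 (length 5); it appears in order in both A and B, and no longer such subsequence exists.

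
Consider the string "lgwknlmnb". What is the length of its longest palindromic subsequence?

3

One longest palindromic subsequence is nmn (positions 5,7,8); it reads the same forward and backward, and the interval DP gives dp[1][9] = 3.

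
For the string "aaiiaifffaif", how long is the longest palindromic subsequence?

7

One longest palindromic subsequence is iafffai (positions 4,5,7,8,9,10,11); it reads the same forward and backward, and the interval DP gives dp[1][12] = 7.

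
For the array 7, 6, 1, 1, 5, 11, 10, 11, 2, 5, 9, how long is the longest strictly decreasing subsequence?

4

Scanning left to right, the best length ending at each element is: 7→1, 6→2, 1→3, 1→3, 5→3, 11→1, 10→2, 11→1, 2→4, 5→3, 9→3.
So the longest decreasing subsequence has length 4, e.g. 7, 6, 5, 2.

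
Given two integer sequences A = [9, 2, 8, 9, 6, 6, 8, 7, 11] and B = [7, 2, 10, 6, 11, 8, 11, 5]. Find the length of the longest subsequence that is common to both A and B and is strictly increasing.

For each value that appears in both, track the longest common increasing run ending there.
The best achievable length is 4; one witness is 2, 6, 8, 11 (A-positions 2,5,7,9, B-positions 2,4,6,7).

4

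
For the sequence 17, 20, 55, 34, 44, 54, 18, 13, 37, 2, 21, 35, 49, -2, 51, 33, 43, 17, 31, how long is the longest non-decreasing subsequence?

Let dp[i] be the longest non-decreasing subsequence ending at position i. Then dp = [1, 2, 3, 3, 4, 5, 2, 1, 4, 1, 3, 4, 5, 1, 6, 4, 5, 2, 4].
The maximum is 6; one witness is 17, 20, 34, 44, 49, 51 at positions 1,2,4,5,13,15.

6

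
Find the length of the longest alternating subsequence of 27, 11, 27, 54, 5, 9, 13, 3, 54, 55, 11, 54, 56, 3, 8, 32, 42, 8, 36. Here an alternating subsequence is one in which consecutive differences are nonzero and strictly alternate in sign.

13

Track the best alternating length ending on an up-step vs a down-step at each position: up/down = 1/1, 1/2, 3/1, 3/1, 1/4, 5/4, 5/4, 1/6, 7/1, 7/1, 7/8, 9/8, 9/1, 1/10, 11/10, 11/10, 11/10, 11/12, 13/12.
The maximum over both is 13; one such subsequence is 27, 11, 27, 5, 9, 3, 54, 11, 54, 3, 32, 8, 36.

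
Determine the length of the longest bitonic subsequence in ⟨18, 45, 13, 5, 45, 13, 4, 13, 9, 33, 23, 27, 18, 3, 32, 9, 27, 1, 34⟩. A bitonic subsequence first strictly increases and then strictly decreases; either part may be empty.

7

One longest bitonic subsequence is 18, 45, 33, 27, 18, 9, 1 (positions 1,2,10,12,13,16,18): it rises to 45 then falls. Length 7 is optimal.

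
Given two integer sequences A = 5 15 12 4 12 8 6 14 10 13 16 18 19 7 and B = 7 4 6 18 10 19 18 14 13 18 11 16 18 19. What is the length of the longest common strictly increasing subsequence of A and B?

For each value that appears in both, track the longest common increasing run ending there.
The best achievable length is 7; one witness is 4, 6, 10, 13, 16, 18, 19 (A-positions 4,7,9,10,11,12,13, B-positions 2,3,5,9,12,13,14).

7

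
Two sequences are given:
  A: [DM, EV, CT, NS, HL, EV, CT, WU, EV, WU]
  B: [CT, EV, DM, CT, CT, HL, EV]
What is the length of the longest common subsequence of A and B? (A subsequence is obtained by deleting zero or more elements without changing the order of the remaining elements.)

Backtracking the LCS table gives one alignment: DM (A1,B3) → CT (A3,B5) → HL (A5,B6) → EV (A9,B7).
So the longest common subsequence has length 4.

4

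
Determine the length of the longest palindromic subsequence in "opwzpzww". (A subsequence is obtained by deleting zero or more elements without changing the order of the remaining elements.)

Using dp[i][j] = 2 + dp[i+1][j−1] if the ends match, else max(dp[i+1][j], dp[i][j−1]):
dp[1][8] = 5. A witness is wzpzw at positions 3,4,5,6,8.

5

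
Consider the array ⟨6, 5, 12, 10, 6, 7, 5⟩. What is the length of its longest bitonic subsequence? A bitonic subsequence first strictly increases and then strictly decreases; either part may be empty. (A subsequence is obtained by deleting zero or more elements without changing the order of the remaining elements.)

Let inc[i] be the LIS ending at i and dec[i] the longest strictly decreasing subsequence starting at i. inc = [1, 1, 2, 2, 2, 3, 1], dec = [2, 1, 4, 3, 2, 2, 1].
max_i inc[i]+dec[i]−1 = 5, with one witness 6, 12, 10, 7, 5.

5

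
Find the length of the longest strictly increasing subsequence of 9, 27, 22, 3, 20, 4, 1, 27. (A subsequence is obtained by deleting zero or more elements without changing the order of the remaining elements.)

3

Scanning left to right, the best length ending at each element is: 9→1, 27→2, 22→2, 3→1, 20→2, 4→2, 1→1, 27→3.
So the longest increasing subsequence has length 3, e.g. 9, 22, 27.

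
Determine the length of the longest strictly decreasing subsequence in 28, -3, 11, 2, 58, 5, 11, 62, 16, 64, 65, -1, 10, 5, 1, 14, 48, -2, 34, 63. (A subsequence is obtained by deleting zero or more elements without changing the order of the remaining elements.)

6

Scanning left to right, the best length ending at each element is: 28→1, -3→2, 11→2, 2→3, 58→1, 5→3, 11→2, 62→1, 16→2, 64→1, 65→1, -1→4, 10→3, 5→4, 1→5, 14→3, 48→2, -2→6, 34→3, 63→2.
So the longest decreasing subsequence has length 6, e.g. 28, 11, 10, 5, 1, -2.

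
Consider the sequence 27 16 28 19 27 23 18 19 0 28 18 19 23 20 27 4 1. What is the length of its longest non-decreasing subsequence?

Let dp[i] be the longest non-decreasing subsequence ending at position i. Then dp = [1, 1, 2, 2, 3, 3, 2, 3, 1, 4, 3, 4, 5, 5, 6, 2, 2].
The maximum is 6; one witness is 16, 19, 19, 19, 23, 27 at positions 2,4,8,12,13,15.

6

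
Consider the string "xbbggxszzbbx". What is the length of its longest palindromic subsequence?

8

Using dp[i][j] = 2 + dp[i+1][j−1] if the ends match, else max(dp[i+1][j], dp[i][j−1]):
dp[1][12] = 8. A witness is xbbzzbbx at positions 1,2,3,8,9,10,11,12.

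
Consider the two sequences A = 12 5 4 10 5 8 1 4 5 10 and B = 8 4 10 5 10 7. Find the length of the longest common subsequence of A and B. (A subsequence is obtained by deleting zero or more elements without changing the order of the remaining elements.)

Backtracking the LCS table gives one alignment: 4 (A3,B2) → 10 (A4,B3) → 5 (A9,B4) → 10 (A10,B5).
So the longest common subsequence has length 4.

4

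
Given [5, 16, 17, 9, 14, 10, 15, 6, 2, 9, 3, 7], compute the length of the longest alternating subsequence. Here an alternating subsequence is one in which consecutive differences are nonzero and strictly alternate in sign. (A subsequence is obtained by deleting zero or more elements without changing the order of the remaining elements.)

10

Track the best alternating length ending on an up-step vs a down-step at each position: up/down = 1/1, 2/1, 2/1, 2/3, 4/3, 4/5, 6/3, 2/7, 1/7, 8/7, 8/9, 10/9.
The maximum over both is 10; one such subsequence is 5, 16, 9, 14, 10, 15, 6, 9, 3, 7.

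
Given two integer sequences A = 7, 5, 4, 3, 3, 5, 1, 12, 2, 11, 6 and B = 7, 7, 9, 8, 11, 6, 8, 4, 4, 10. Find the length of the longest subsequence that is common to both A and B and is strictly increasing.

For each value that appears in both, track the longest common increasing run ending there.
The best achievable length is 2; one witness is 7, 11 (A-positions 1,10, B-positions 1,5).

2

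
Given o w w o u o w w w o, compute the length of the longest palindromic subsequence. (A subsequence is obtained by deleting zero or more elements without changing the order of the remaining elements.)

One longest palindromic subsequence is owwouowwo (positions 1,2,3,4,5,6,8,9,10); it reads the same forward and backward, and the interval DP gives dp[1][10] = 9.

9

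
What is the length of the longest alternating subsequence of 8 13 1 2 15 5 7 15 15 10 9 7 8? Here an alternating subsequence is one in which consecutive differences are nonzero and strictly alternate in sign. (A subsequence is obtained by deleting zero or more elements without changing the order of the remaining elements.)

8

A longest alternating subsequence is 8, 13, 1, 15, 5, 15, 7, 8 (positions 1,2,3,5,6,8,12,13); its 7 consecutive differences strictly alternate in sign, and length 8 is optimal.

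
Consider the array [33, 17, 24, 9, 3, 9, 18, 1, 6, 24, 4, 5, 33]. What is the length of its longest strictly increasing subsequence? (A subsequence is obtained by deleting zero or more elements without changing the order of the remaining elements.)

5

Let dp[i] be the longest increasing subsequence ending at position i. Then dp = [1, 1, 2, 1, 1, 2, 3, 1, 2, 4, 2, 3, 5].
The maximum is 5; one witness is 3, 9, 18, 24, 33 at positions 5,6,7,10,13.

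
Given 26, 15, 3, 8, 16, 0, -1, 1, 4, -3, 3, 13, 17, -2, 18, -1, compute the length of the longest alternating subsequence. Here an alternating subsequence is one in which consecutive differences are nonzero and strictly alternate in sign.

A longest alternating subsequence is 26, 3, 8, 0, 1, -3, 3, -2, 18, -1 (positions 1,3,4,6,8,10,11,14,15,16); its 9 consecutive differences strictly alternate in sign, and length 10 is optimal.

10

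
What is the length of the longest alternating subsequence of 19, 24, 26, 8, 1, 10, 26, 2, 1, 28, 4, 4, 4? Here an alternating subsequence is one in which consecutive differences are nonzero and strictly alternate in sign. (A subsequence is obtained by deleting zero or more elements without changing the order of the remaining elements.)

7

Track the best alternating length ending on an up-step vs a down-step at each position: up/down = 1/1, 2/1, 2/1, 1/3, 1/3, 4/3, 4/1, 4/5, 1/5, 6/1, 6/7, 6/7, 6/7.
The maximum over both is 7; one such subsequence is 19, 24, 8, 10, 2, 28, 4.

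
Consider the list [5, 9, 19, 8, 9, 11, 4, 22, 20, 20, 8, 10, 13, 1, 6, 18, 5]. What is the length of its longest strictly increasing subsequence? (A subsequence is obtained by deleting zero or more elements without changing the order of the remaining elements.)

Let dp[i] be the longest increasing subsequence ending at position i. Then dp = [1, 2, 3, 2, 3, 4, 1, 5, 5, 5, 2, 4, 5, 1, 2, 6, 2].
The maximum is 6; one witness is 5, 8, 9, 11, 13, 18 at positions 1,4,5,6,13,16.

6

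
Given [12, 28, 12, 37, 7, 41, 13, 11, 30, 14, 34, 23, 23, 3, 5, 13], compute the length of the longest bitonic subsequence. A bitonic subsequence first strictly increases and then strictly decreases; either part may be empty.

One longest bitonic subsequence is 12, 28, 37, 41, 34, 23, 13 (positions 1,2,4,6,11,13,16): it rises to 41 then falls. Length 7 is optimal.

7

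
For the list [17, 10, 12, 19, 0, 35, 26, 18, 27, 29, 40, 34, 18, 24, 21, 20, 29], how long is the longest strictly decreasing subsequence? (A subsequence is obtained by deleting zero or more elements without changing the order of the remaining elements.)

5

Let dp[i] be the longest decreasing subsequence ending at position i. Then dp = [1, 2, 2, 1, 3, 1, 2, 3, 2, 2, 1, 2, 3, 3, 4, 5, 3].
The maximum is 5; one witness is 35, 26, 24, 21, 20 at positions 6,7,14,15,16.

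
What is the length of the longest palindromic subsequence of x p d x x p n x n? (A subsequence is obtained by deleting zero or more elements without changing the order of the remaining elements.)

One longest palindromic subsequence is xpxxpx (positions 1,2,4,5,6,8); it reads the same forward and backward, and the interval DP gives dp[1][9] = 6.

6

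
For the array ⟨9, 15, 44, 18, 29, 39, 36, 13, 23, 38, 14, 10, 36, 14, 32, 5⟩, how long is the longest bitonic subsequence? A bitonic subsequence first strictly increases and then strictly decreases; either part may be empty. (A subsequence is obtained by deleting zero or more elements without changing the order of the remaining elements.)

10

One longest bitonic subsequence is 9, 15, 18, 29, 39, 36, 23, 14, 10, 5 (positions 1,2,4,5,6,7,9,11,12,16): it rises to 39 then falls. Length 10 is optimal.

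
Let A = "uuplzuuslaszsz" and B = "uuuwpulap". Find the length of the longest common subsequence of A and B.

Backtracking the LCS table gives one alignment: u (A1,B2) → u (A2,B3) → p (A3,B5) → u (A7,B6) → l (A9,B7) → a (A10,B8).
So the longest common subsequence has length 6.

6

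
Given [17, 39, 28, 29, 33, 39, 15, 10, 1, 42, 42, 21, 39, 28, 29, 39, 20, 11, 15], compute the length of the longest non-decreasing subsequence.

7

One longest non-decreasing subsequence is 17, 28, 29, 33, 39, 42, 42 (positions 1,3,4,5,6,10,11), of length 7; no longer one exists.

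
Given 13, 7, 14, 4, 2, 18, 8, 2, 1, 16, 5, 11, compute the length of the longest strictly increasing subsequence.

One longest increasing subsequence is 13, 14, 18 (positions 1,3,6), of length 3; no longer one exists.

3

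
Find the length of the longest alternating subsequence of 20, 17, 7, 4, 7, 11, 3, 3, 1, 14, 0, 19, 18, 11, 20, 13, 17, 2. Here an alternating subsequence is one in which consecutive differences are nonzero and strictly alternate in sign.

A longest alternating subsequence is 20, 4, 7, 3, 14, 0, 19, 18, 20, 13, 17, 2 (positions 1,4,5,7,10,11,12,13,15,16,17,18); its 11 consecutive differences strictly alternate in sign, and length 12 is optimal.

12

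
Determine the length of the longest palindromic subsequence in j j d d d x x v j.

5

One longest palindromic subsequence is jdddj (positions 1,3,4,5,9); it reads the same forward and backward, and the interval DP gives dp[1][9] = 5.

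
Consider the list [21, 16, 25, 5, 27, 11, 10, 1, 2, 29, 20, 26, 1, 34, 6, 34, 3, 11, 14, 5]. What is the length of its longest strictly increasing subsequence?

One longest increasing subsequence is 21, 25, 27, 29, 34 (positions 1,3,5,10,14), of length 5; no longer one exists.

5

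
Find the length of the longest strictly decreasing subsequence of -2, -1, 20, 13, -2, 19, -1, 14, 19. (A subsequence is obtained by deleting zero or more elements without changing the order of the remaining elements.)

3

Let dp[i] be the longest decreasing subsequence ending at position i. Then dp = [1, 1, 1, 2, 3, 2, 3, 3, 2].
The maximum is 3; one witness is 20, 13, -2 at positions 3,4,5.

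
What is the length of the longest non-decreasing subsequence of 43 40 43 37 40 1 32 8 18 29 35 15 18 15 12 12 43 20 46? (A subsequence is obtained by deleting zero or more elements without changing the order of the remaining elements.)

7

Scanning left to right, the best length ending at each element is: 43→1, 40→1, 43→2, 37→1, 40→2, 1→1, 32→2, 8→2, 18→3, 29→4, 35→5, 15→3, 18→4, 15→4, 12→3, 12→4, 43→6, 20→5, 46→7.
So the longest non-decreasing subsequence has length 7, e.g. 1, 8, 18, 29, 35, 43, 46.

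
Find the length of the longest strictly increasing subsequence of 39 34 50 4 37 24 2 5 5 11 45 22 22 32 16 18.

5

One longest increasing subsequence is 4, 5, 11, 22, 32 (positions 4,8,10,12,14), of length 5; no longer one exists.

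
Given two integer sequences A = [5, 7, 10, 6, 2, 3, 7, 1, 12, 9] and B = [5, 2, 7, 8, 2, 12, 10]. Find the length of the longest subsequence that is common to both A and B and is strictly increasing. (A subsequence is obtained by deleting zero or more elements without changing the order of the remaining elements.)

3

For each value that appears in both, track the longest common increasing run ending there.
The best achievable length is 3; one witness is 5, 7, 12 (A-positions 1,2,9, B-positions 1,3,6).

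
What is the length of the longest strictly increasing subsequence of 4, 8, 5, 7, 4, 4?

Let dp[i] be the longest increasing subsequence ending at position i. Then dp = [1, 2, 2, 3, 1, 1].
The maximum is 3; one witness is 4, 5, 7 at positions 1,3,4.

3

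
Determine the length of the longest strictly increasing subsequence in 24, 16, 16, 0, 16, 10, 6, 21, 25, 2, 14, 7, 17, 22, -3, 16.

Let dp[i] be the longest increasing subsequence ending at position i. Then dp = [1, 1, 1, 1, 2, 2, 2, 3, 4, 2, 3, 3, 4, 5, 1, 4].
The maximum is 5; one witness is 0, 10, 14, 17, 22 at positions 4,6,11,13,14.

5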